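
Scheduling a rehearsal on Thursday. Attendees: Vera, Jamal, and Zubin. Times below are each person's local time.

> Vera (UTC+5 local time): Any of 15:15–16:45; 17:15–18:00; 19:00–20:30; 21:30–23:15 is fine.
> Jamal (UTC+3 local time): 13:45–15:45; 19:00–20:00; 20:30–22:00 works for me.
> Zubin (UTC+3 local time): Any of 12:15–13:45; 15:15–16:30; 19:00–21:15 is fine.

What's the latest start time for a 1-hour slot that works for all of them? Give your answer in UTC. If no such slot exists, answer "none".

Vera in UTC: 10:15-11:45, 12:15-13:00, 14:00-15:30, 16:30-18:15 (subtract 5h to convert from UTC+5).
Jamal in UTC: 10:45-12:45, 16:00-17:00, 17:30-19:00 (subtract 3h to convert from UTC+3).
Zubin in UTC: 09:15-10:45, 12:15-13:30, 16:00-18:15 (subtract 3h to convert from UTC+3).
Vera ∩ Jamal: 10:45-11:45, 12:15-12:45, 16:30-17:00, 17:30-18:15.
Vera ∩ Jamal ∩ Zubin: 12:15-12:45, 16:30-17:00, 17:30-18:15.
No common window is at least 60 minutes long.

none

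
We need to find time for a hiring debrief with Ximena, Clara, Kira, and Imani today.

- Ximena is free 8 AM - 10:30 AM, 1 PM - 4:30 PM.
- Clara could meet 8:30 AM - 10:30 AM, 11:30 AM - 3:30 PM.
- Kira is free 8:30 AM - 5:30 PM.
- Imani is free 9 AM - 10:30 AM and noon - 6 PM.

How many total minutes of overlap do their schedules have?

Ximena ∩ Clara: 08:30-10:30, 13:00-15:30.
Ximena ∩ Clara ∩ Kira: 08:30-10:30, 13:00-15:30.
Ximena ∩ Clara ∩ Kira ∩ Imani: 09:00-10:30, 13:00-15:30.
Summing the common windows: 90 + 150 = 240 minutes.

240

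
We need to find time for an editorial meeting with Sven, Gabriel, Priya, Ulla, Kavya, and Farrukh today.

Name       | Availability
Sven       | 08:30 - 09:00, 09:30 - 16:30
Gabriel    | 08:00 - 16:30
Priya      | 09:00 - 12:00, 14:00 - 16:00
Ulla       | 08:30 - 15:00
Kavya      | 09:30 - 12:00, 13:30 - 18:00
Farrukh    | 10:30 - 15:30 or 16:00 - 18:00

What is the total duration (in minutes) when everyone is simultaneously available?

Sven ∩ Gabriel: 08:30-09:00, 09:30-16:30.
Sven ∩ Gabriel ∩ Priya: 09:30-12:00, 14:00-16:00.
Sven ∩ Gabriel ∩ Priya ∩ Ulla: 09:30-12:00, 14:00-15:00.
Sven ∩ Gabriel ∩ Priya ∩ Ulla ∩ Kavya: 09:30-12:00, 14:00-15:00.
Sven ∩ Gabriel ∩ Priya ∩ Ulla ∩ Kavya ∩ Farrukh: 10:30-12:00, 14:00-15:00.
Summing the common windows: 90 + 60 = 150 minutes.

150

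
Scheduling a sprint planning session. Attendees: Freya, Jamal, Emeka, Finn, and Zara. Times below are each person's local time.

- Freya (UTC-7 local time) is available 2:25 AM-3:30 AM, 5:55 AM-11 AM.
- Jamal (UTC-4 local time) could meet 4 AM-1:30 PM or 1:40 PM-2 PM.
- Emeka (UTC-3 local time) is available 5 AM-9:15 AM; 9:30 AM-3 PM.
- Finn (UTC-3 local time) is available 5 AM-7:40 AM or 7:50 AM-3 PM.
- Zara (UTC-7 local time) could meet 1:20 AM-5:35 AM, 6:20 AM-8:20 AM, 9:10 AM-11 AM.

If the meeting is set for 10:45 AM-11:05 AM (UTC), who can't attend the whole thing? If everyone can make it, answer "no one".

Finn, Freya

Freya in UTC: 09:25-10:30, 12:55-18:00 (add 7h to convert from UTC-7).
Jamal in UTC: 08:00-17:30, 17:40-18:00 (add 4h to convert from UTC-4).
Emeka in UTC: 08:00-12:15, 12:30-18:00 (add 3h to convert from UTC-3).
Finn in UTC: 08:00-10:40, 10:50-18:00 (add 3h to convert from UTC-3).
Zara in UTC: 08:20-12:35, 13:20-15:20, 16:10-18:00 (add 7h to convert from UTC-7).
Freya: not fully free for 10:45-11:05. Jamal: free for 10:45-11:05. Emeka: free for 10:45-11:05. Finn: not fully free for 10:45-11:05. Zara: free for 10:45-11:05.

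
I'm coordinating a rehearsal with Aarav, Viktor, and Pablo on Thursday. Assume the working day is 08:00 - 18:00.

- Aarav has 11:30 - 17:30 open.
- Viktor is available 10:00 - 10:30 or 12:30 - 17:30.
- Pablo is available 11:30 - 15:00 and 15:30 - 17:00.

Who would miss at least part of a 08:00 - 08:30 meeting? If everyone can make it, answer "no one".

Aarav, Pablo, Viktor

Aarav: not fully free for 08:00-08:30. Viktor: not fully free for 08:00-08:30. Pablo: not fully free for 08:00-08:30.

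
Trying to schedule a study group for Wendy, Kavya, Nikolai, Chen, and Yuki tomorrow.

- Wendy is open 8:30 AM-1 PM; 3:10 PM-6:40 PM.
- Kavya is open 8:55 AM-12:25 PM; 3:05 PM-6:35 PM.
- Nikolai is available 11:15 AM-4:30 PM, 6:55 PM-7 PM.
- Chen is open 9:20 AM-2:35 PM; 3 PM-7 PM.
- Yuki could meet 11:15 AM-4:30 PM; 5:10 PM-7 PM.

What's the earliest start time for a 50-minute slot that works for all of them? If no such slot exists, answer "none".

11:15

Wendy ∩ Kavya: 08:55-12:25, 15:10-18:35.
Wendy ∩ Kavya ∩ Nikolai: 11:15-12:25, 15:10-16:30.
Wendy ∩ Kavya ∩ Nikolai ∩ Chen: 11:15-12:25, 15:10-16:30.
Wendy ∩ Kavya ∩ Nikolai ∩ Chen ∩ Yuki: 11:15-12:25, 15:10-16:30.
So the common availability across everyone is 11:15-12:25, 15:10-16:30.
The first common window of at least 50 minutes is 11:15-12:25, so the earliest start is 11:15.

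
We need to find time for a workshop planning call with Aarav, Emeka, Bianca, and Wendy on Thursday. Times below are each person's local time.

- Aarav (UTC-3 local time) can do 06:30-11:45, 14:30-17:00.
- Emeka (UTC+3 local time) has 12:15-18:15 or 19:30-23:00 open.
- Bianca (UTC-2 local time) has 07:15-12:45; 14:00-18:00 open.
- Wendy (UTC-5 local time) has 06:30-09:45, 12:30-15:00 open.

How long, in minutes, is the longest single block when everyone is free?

Aarav in UTC: 09:30-14:45, 17:30-20:00 (add 3h to convert from UTC-3).
Emeka in UTC: 09:15-15:15, 16:30-20:00 (subtract 3h to convert from UTC+3).
Bianca in UTC: 09:15-14:45, 16:00-20:00 (add 2h to convert from UTC-2).
Wendy in UTC: 11:30-14:45, 17:30-20:00 (add 5h to convert from UTC-5).
Aarav ∩ Emeka: 09:30-14:45, 17:30-20:00.
Aarav ∩ Emeka ∩ Bianca: 09:30-14:45, 17:30-20:00.
Aarav ∩ Emeka ∩ Bianca ∩ Wendy: 11:30-14:45, 17:30-20:00.
Those are the intersection windows.
The longest is 11:30-14:45 at 195 minutes.

195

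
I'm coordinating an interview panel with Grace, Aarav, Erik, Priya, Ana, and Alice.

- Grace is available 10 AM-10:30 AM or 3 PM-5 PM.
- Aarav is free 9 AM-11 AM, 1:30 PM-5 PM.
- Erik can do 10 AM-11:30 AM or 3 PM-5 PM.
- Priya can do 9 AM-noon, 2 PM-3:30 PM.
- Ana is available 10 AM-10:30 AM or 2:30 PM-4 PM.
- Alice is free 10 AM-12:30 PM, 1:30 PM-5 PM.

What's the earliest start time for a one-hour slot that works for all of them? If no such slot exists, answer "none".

Grace ∩ Aarav: 10:00-10:30, 15:00-17:00.
Grace ∩ Aarav ∩ Erik: 10:00-10:30, 15:00-17:00.
Grace ∩ Aarav ∩ Erik ∩ Priya: 10:00-10:30, 15:00-15:30.
Grace ∩ Aarav ∩ Erik ∩ Priya ∩ Ana: 10:00-10:30, 15:00-15:30.
Grace ∩ Aarav ∩ Erik ∩ Priya ∩ Ana ∩ Alice: 10:00-10:30, 15:00-15:30.
No common window is at least 60 minutes long.

none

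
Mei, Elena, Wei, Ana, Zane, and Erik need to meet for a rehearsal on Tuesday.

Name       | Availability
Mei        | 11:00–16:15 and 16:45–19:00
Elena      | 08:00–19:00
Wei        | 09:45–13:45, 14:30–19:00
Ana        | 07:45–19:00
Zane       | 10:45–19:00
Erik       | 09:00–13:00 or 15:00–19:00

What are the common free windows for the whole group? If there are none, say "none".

Mei ∩ Elena: 11:00-16:15, 16:45-19:00.
Mei ∩ Elena ∩ Wei: 11:00-13:45, 14:30-16:15, 16:45-19:00.
Mei ∩ Elena ∩ Wei ∩ Ana: 11:00-13:45, 14:30-16:15, 16:45-19:00.
Mei ∩ Elena ∩ Wei ∩ Ana ∩ Zane: 11:00-13:45, 14:30-16:15, 16:45-19:00.
Mei ∩ Elena ∩ Wei ∩ Ana ∩ Zane ∩ Erik: 11:00-13:00, 15:00-16:15, 16:45-19:00.
Those are the intersection windows.

11:00-13:00, 15:00-16:15, 16:45-19:00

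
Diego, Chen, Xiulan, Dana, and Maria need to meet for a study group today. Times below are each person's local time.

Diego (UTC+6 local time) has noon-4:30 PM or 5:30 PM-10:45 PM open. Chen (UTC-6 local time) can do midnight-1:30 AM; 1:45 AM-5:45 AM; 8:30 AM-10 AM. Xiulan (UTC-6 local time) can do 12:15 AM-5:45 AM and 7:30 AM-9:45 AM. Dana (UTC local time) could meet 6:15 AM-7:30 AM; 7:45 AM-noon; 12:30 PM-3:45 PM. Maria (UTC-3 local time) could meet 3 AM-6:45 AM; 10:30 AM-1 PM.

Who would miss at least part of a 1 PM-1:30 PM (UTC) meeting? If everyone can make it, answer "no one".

Chen, Maria, Xiulan

Diego in UTC: 06:00-10:30, 11:30-16:45 (subtract 6h to convert from UTC+6).
Chen in UTC: 06:00-07:30, 07:45-11:45, 14:30-16:00 (add 6h to convert from UTC-6).
Xiulan in UTC: 06:15-11:45, 13:30-15:45 (add 6h to convert from UTC-6).
Dana in UTC: 06:15-07:30, 07:45-12:00, 12:30-15:45.
Maria in UTC: 06:00-09:45, 13:30-16:00 (add 3h to convert from UTC-3).
Diego: free for 13:00-13:30. Chen: not fully free for 13:00-13:30. Xiulan: not fully free for 13:00-13:30. Dana: free for 13:00-13:30. Maria: not fully free for 13:00-13:30.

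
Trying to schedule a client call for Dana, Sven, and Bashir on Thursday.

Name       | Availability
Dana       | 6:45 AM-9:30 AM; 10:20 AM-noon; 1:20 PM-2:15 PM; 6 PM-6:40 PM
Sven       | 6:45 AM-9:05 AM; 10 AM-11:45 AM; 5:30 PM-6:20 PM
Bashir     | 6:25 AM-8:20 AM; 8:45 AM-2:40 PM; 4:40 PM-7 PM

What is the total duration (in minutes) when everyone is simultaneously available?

220

Dana ∩ Sven: 06:45-09:05, 10:20-11:45, 18:00-18:20.
Dana ∩ Sven ∩ Bashir: 06:45-08:20, 08:45-09:05, 10:20-11:45, 18:00-18:20.
Summing the common windows: 95 + 20 + 85 + 20 = 220 minutes.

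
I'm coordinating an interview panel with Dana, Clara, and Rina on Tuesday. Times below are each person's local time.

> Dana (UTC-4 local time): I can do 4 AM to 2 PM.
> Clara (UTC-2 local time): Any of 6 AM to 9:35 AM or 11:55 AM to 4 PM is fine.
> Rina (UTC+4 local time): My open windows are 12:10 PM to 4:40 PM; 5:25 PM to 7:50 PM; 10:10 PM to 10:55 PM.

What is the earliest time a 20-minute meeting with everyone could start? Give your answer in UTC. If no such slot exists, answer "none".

Dana in UTC: 08:00-18:00 (add 4h to convert from UTC-4).
Clara in UTC: 08:00-11:35, 13:55-18:00 (add 2h to convert from UTC-2).
Rina in UTC: 08:10-12:40, 13:25-15:50, 18:10-18:55 (subtract 4h to convert from UTC+4).
Dana ∩ Clara: 08:00-11:35, 13:55-18:00.
Dana ∩ Clara ∩ Rina: 08:10-11:35, 13:55-15:50.
The first common window of at least 20 minutes is 08:10-11:35, so the earliest start is 08:10.

08:10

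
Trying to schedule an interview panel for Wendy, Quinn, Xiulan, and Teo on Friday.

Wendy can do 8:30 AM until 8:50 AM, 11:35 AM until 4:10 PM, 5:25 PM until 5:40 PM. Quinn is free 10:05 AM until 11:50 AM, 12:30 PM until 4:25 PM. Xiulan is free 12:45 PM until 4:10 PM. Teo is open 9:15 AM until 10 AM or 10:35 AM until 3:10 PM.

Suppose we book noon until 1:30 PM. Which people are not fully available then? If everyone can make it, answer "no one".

Quinn, Xiulan

Wendy: free for 12:00-13:30. Quinn: not fully free for 12:00-13:30. Xiulan: not fully free for 12:00-13:30. Teo: free for 12:00-13:30.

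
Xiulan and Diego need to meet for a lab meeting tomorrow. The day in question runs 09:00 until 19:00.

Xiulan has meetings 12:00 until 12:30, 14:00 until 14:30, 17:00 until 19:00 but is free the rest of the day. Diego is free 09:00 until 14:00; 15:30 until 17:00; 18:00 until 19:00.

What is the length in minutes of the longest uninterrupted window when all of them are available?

180

Xiulan free: 09:00-12:00, 12:30-14:00, 14:30-17:00 (invert busy blocks within the working day).
Diego free: 09:00-14:00, 15:30-17:00, 18:00-19:00.
Xiulan ∩ Diego: 09:00-12:00, 12:30-14:00, 15:30-17:00.
So the common availability across everyone is 09:00-12:00, 12:30-14:00, 15:30-17:00.
The longest is 09:00-12:00 at 180 minutes.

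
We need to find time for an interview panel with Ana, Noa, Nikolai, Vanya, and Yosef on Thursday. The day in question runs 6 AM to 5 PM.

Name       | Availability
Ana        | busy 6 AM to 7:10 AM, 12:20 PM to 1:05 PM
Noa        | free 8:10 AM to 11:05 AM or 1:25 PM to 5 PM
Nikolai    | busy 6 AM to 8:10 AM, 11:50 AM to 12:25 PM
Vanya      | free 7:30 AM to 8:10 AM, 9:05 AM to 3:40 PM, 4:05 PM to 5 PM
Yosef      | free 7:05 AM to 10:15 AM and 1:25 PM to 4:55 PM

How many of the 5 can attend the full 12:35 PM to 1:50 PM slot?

Ana free: 07:10-12:20, 13:05-17:00 (invert busy blocks within the working day).
Noa free: 08:10-11:05, 13:25-17:00.
Nikolai free: 08:10-11:50, 12:25-17:00 (invert busy blocks within the working day).
Vanya free: 07:30-08:10, 09:05-15:40, 16:05-17:00.
Yosef free: 07:05-10:15, 13:25-16:55.
Nikolai and Vanya can make the full 12:35-13:50 slot — that's 2.

2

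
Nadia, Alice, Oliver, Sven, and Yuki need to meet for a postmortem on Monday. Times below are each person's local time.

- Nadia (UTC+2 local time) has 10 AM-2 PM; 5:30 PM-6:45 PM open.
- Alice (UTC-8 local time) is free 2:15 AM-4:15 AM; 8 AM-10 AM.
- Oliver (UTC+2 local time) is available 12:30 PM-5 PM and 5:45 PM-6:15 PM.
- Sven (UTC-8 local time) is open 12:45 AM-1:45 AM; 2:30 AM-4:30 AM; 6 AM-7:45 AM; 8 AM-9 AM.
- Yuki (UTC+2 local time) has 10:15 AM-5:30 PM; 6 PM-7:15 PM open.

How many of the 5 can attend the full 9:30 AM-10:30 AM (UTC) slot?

Nadia in UTC: 08:00-12:00, 15:30-16:45 (subtract 2h to convert from UTC+2).
Alice in UTC: 10:15-12:15, 16:00-18:00 (add 8h to convert from UTC-8).
Oliver in UTC: 10:30-15:00, 15:45-16:15 (subtract 2h to convert from UTC+2).
Sven in UTC: 08:45-09:45, 10:30-12:30, 14:00-15:45, 16:00-17:00 (add 8h to convert from UTC-8).
Yuki in UTC: 08:15-15:30, 16:00-17:15 (subtract 2h to convert from UTC+2).
Nadia and Yuki can make the full 09:30-10:30 slot — that's 2.

2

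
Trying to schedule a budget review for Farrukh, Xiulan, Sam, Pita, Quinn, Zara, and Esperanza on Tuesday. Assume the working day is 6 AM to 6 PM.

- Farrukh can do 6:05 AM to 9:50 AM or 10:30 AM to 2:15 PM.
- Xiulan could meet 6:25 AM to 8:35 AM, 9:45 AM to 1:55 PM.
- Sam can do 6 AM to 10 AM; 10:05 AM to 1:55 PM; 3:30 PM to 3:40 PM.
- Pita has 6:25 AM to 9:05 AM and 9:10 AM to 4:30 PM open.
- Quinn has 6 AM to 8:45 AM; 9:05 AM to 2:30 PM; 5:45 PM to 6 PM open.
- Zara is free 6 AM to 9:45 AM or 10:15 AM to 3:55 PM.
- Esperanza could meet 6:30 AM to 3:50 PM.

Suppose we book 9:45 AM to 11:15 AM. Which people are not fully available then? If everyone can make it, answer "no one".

Farrukh: not fully free for 09:45-11:15. Xiulan: free for 09:45-11:15. Sam: not fully free for 09:45-11:15. Pita: free for 09:45-11:15. Quinn: free for 09:45-11:15. Zara: not fully free for 09:45-11:15. Esperanza: free for 09:45-11:15.

Farrukh, Sam, Zara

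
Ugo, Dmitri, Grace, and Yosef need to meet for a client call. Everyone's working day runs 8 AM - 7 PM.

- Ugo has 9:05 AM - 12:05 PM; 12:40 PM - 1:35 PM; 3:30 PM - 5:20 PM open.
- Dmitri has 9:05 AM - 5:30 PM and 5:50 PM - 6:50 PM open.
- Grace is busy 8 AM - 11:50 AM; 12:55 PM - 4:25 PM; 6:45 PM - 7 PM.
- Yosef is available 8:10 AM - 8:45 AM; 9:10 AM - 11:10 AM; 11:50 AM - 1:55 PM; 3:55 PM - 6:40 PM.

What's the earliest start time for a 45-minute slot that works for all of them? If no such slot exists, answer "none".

Ugo free: 09:05-12:05, 12:40-13:35, 15:30-17:20.
Dmitri free: 09:05-17:30, 17:50-18:50.
Grace free: 11:50-12:55, 16:25-18:45 (invert busy blocks within the working day).
Yosef free: 08:10-08:45, 09:10-11:10, 11:50-13:55, 15:55-18:40.
Ugo ∩ Dmitri: 09:05-12:05, 12:40-13:35, 15:30-17:20.
Ugo ∩ Dmitri ∩ Grace: 11:50-12:05, 12:40-12:55, 16:25-17:20.
Ugo ∩ Dmitri ∩ Grace ∩ Yosef: 11:50-12:05, 12:40-12:55, 16:25-17:20.
So the common availability across everyone is 11:50-12:05, 12:40-12:55, 16:25-17:20.
The first common window of at least 45 minutes is 16:25-17:20, so the earliest start is 16:25.

16:25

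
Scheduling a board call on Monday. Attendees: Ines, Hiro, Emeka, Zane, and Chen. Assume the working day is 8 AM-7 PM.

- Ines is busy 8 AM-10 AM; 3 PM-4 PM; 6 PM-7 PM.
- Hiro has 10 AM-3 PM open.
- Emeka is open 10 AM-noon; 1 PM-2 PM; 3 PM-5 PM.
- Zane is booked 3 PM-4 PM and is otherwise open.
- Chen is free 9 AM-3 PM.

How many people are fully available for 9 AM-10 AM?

2

Ines free: 10:00-15:00, 16:00-18:00 (invert busy blocks within the working day).
Hiro free: 10:00-15:00.
Emeka free: 10:00-12:00, 13:00-14:00, 15:00-17:00.
Zane free: 08:00-15:00, 16:00-19:00 (invert busy blocks within the working day).
Chen free: 09:00-15:00.
Zane and Chen can make the full 09:00-10:00 slot — that's 2.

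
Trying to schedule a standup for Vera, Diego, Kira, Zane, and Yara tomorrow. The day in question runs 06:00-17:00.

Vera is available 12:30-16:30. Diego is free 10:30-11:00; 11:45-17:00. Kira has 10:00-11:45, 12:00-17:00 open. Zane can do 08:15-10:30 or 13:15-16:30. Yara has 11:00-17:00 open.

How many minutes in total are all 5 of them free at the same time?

195

Vera ∩ Diego: 12:30-16:30.
Vera ∩ Diego ∩ Kira: 12:30-16:30.
Vera ∩ Diego ∩ Kira ∩ Zane: 13:15-16:30.
Vera ∩ Diego ∩ Kira ∩ Zane ∩ Yara: 13:15-16:30.
That's a single block of 195 minutes.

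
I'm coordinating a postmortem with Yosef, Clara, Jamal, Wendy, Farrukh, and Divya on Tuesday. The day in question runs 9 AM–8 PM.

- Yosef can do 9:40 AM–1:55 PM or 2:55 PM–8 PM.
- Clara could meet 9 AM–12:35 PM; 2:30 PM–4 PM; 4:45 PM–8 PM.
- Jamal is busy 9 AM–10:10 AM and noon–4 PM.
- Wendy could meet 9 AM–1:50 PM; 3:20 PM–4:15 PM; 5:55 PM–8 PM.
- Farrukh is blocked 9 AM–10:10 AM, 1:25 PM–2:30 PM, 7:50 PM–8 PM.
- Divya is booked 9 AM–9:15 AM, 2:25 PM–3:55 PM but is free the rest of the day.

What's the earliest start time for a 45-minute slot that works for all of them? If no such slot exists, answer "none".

10:10

Yosef free: 09:40-13:55, 14:55-20:00.
Clara free: 09:00-12:35, 14:30-16:00, 16:45-20:00.
Jamal free: 10:10-12:00, 16:00-20:00 (invert busy blocks within the working day).
Wendy free: 09:00-13:50, 15:20-16:15, 17:55-20:00.
Farrukh free: 10:10-13:25, 14:30-19:50 (invert busy blocks within the working day).
Divya free: 09:15-14:25, 15:55-20:00 (invert busy blocks within the working day).
Yosef ∩ Clara: 09:40-12:35, 14:55-16:00, 16:45-20:00.
Yosef ∩ Clara ∩ Jamal: 10:10-12:00, 16:45-20:00.
Yosef ∩ Clara ∩ Jamal ∩ Wendy: 10:10-12:00, 17:55-20:00.
Yosef ∩ Clara ∩ Jamal ∩ Wendy ∩ Farrukh: 10:10-12:00, 17:55-19:50.
Yosef ∩ Clara ∩ Jamal ∩ Wendy ∩ Farrukh ∩ Divya: 10:10-12:00, 17:55-19:50.
The first common window of at least 45 minutes is 10:10-12:00, so the earliest start is 10:10.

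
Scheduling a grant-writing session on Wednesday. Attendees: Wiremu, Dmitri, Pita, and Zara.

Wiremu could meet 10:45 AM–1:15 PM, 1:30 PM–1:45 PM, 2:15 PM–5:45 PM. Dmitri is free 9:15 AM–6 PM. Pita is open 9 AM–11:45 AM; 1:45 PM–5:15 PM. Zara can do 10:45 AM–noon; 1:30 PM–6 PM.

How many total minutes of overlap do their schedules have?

Wiremu ∩ Dmitri: 10:45-13:15, 13:30-13:45, 14:15-17:45.
Wiremu ∩ Dmitri ∩ Pita: 10:45-11:45, 14:15-17:15.
Wiremu ∩ Dmitri ∩ Pita ∩ Zara: 10:45-11:45, 14:15-17:15.
Summing the common windows: 60 + 180 = 240 minutes.

240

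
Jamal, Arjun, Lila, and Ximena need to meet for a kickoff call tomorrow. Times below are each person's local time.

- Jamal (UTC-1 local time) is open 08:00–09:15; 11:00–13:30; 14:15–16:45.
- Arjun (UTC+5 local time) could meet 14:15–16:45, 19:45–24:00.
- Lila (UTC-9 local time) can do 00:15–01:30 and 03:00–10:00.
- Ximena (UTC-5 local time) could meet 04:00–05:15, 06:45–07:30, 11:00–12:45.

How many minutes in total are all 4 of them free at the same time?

Jamal in UTC: 09:00-10:15, 12:00-14:30, 15:15-17:45 (add 1h to convert from UTC-1).
Arjun in UTC: 09:15-11:45, 14:45-19:00 (subtract 5h to convert from UTC+5).
Lila in UTC: 09:15-10:30, 12:00-19:00 (add 9h to convert from UTC-9).
Ximena in UTC: 09:00-10:15, 11:45-12:30, 16:00-17:45 (add 5h to convert from UTC-5).
Jamal ∩ Arjun: 09:15-10:15, 15:15-17:45.
Jamal ∩ Arjun ∩ Lila: 09:15-10:15, 15:15-17:45.
Jamal ∩ Arjun ∩ Lila ∩ Ximena: 09:15-10:15, 16:00-17:45.
So the common availability across everyone is 09:15-10:15, 16:00-17:45.
Summing the common windows: 60 + 105 = 165 minutes.

165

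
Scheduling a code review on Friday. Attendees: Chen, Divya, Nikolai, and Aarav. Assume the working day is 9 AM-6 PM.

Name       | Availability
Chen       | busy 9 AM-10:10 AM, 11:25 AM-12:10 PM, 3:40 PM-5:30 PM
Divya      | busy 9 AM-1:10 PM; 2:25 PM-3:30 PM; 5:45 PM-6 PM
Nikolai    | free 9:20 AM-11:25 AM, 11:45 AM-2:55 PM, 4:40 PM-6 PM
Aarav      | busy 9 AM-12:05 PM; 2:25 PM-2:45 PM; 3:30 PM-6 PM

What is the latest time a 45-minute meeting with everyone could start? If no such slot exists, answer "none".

Chen free: 10:10-11:25, 12:10-15:40, 17:30-18:00 (invert busy blocks within the working day).
Divya free: 13:10-14:25, 15:30-17:45 (invert busy blocks within the working day).
Nikolai free: 09:20-11:25, 11:45-14:55, 16:40-18:00.
Aarav free: 12:05-14:25, 14:45-15:30 (invert busy blocks within the working day).
Chen ∩ Divya: 13:10-14:25, 15:30-15:40, 17:30-17:45.
Chen ∩ Divya ∩ Nikolai: 13:10-14:25, 17:30-17:45.
Chen ∩ Divya ∩ Nikolai ∩ Aarav: 13:10-14:25.
Those are the intersection windows.
The last common window of at least 45 minutes is 13:10-14:25; a 45-minute meeting can start as late as 13:40 and still end by 14:25.

13:40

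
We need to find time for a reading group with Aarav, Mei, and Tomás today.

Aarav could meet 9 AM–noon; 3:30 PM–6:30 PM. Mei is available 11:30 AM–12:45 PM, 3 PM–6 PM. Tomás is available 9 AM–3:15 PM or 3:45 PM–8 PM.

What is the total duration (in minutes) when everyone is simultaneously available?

165

Aarav ∩ Mei: 11:30-12:00, 15:30-18:00.
Aarav ∩ Mei ∩ Tomás: 11:30-12:00, 15:45-18:00.
Those are the intersection windows.
Summing the common windows: 30 + 135 = 165 minutes.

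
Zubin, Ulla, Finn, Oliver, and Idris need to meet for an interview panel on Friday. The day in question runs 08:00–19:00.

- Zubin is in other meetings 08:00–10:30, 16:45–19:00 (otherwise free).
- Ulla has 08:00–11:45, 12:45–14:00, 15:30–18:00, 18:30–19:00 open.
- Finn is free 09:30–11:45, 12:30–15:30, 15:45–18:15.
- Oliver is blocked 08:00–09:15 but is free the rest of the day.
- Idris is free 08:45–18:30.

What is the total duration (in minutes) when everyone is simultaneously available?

Zubin free: 10:30-16:45 (invert busy blocks within the working day).
Ulla free: 08:00-11:45, 12:45-14:00, 15:30-18:00, 18:30-19:00.
Finn free: 09:30-11:45, 12:30-15:30, 15:45-18:15.
Oliver free: 09:15-19:00 (invert busy blocks within the working day).
Idris free: 08:45-18:30.
Zubin ∩ Ulla: 10:30-11:45, 12:45-14:00, 15:30-16:45.
Zubin ∩ Ulla ∩ Finn: 10:30-11:45, 12:45-14:00, 15:45-16:45.
Zubin ∩ Ulla ∩ Finn ∩ Oliver: 10:30-11:45, 12:45-14:00, 15:45-16:45.
Zubin ∩ Ulla ∩ Finn ∩ Oliver ∩ Idris: 10:30-11:45, 12:45-14:00, 15:45-16:45.
So the common availability across everyone is 10:30-11:45, 12:45-14:00, 15:45-16:45.
Summing the common windows: 75 + 75 + 60 = 210 minutes.

210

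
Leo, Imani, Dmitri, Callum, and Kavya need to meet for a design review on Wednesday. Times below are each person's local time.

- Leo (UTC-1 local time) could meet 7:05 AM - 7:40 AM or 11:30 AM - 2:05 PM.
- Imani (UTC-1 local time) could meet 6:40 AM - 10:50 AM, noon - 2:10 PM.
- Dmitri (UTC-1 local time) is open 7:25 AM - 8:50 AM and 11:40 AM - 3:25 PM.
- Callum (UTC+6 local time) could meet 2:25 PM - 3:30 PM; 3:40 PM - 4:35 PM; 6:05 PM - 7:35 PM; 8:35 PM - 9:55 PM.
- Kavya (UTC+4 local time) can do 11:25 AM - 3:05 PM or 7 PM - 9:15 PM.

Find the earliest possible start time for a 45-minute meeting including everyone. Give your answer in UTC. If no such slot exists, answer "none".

Leo in UTC: 08:05-08:40, 12:30-15:05 (add 1h to convert from UTC-1).
Imani in UTC: 07:40-11:50, 13:00-15:10 (add 1h to convert from UTC-1).
Dmitri in UTC: 08:25-09:50, 12:40-16:25 (add 1h to convert from UTC-1).
Callum in UTC: 08:25-09:30, 09:40-10:35, 12:05-13:35, 14:35-15:55 (subtract 6h to convert from UTC+6).
Kavya in UTC: 07:25-11:05, 15:00-17:15 (subtract 4h to convert from UTC+4).
Leo ∩ Imani: 08:05-08:40, 13:00-15:05.
Leo ∩ Imani ∩ Dmitri: 08:25-08:40, 13:00-15:05.
Leo ∩ Imani ∩ Dmitri ∩ Callum: 08:25-08:40, 13:00-13:35, 14:35-15:05.
Leo ∩ Imani ∩ Dmitri ∩ Callum ∩ Kavya: 08:25-08:40, 15:00-15:05.
Those are the intersection windows.
No common window is at least 45 minutes long.

none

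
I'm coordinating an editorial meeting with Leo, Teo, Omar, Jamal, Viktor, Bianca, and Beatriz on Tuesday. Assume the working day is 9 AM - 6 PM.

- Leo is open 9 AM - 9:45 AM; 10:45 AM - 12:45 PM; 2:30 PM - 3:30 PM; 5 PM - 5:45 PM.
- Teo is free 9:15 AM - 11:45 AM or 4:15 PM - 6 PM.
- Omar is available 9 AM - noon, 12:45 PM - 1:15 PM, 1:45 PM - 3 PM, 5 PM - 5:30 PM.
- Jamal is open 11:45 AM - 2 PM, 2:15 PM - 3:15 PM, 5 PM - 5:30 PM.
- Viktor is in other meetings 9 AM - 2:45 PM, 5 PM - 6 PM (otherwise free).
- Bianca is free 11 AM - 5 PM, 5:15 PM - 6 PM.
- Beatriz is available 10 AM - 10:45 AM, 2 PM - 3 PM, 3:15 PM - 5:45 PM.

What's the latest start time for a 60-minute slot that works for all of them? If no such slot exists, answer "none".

Leo free: 09:00-09:45, 10:45-12:45, 14:30-15:30, 17:00-17:45.
Teo free: 09:15-11:45, 16:15-18:00.
Omar free: 09:00-12:00, 12:45-13:15, 13:45-15:00, 17:00-17:30.
Jamal free: 11:45-14:00, 14:15-15:15, 17:00-17:30.
Viktor free: 14:45-17:00 (invert busy blocks within the working day).
Bianca free: 11:00-17:00, 17:15-18:00.
Beatriz free: 10:00-10:45, 14:00-15:00, 15:15-17:45.
Leo ∩ Teo: 09:15-09:45, 10:45-11:45, 17:00-17:45.
Leo ∩ Teo ∩ Omar: 09:15-09:45, 10:45-11:45, 17:00-17:30.
Leo ∩ Teo ∩ Omar ∩ Jamal: 17:00-17:30.
Leo ∩ Teo ∩ Omar ∩ Jamal ∩ Viktor: ∅.
Leo ∩ Teo ∩ Omar ∩ Jamal ∩ Viktor ∩ Bianca: ∅.
Leo ∩ Teo ∩ Omar ∩ Jamal ∩ Viktor ∩ Bianca ∩ Beatriz: ∅.
There is no time when everyone is free.
No common window is at least 60 minutes long.

none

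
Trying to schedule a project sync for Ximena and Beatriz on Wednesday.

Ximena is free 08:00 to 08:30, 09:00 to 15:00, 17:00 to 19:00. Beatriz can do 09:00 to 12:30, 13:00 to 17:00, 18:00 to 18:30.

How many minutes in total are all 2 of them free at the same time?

360

Ximena ∩ Beatriz: 09:00-12:30, 13:00-15:00, 18:00-18:30.
So the common availability across everyone is 09:00-12:30, 13:00-15:00, 18:00-18:30.
Summing the common windows: 210 + 120 + 30 = 360 minutes.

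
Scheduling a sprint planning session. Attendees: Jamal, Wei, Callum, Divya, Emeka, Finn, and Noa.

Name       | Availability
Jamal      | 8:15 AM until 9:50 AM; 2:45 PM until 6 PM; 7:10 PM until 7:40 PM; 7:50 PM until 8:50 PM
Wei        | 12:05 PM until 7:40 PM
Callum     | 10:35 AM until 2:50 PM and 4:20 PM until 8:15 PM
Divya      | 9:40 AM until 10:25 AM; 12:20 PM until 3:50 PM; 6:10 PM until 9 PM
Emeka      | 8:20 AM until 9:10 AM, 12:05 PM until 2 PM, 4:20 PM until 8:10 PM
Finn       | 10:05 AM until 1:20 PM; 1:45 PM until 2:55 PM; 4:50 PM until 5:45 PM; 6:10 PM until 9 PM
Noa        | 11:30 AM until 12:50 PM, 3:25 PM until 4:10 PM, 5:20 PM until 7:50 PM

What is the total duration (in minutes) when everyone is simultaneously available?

Jamal ∩ Wei: 14:45-18:00, 19:10-19:40.
Jamal ∩ Wei ∩ Callum: 14:45-14:50, 16:20-18:00, 19:10-19:40.
Jamal ∩ Wei ∩ Callum ∩ Divya: 14:45-14:50, 19:10-19:40.
Jamal ∩ Wei ∩ Callum ∩ Divya ∩ Emeka: 19:10-19:40.
Jamal ∩ Wei ∩ Callum ∩ Divya ∩ Emeka ∩ Finn: 19:10-19:40.
Jamal ∩ Wei ∩ Callum ∩ Divya ∩ Emeka ∩ Finn ∩ Noa: 19:10-19:40.
That's a single block of 30 minutes.

30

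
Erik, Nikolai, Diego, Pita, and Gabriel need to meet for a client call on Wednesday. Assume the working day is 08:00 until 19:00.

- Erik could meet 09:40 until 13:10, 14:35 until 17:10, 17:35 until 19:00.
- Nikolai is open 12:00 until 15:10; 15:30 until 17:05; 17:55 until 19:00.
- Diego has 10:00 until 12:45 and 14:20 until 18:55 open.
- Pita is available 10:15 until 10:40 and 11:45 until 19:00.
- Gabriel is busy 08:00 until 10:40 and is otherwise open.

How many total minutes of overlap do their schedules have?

235

Erik free: 09:40-13:10, 14:35-17:10, 17:35-19:00.
Nikolai free: 12:00-15:10, 15:30-17:05, 17:55-19:00.
Diego free: 10:00-12:45, 14:20-18:55.
Pita free: 10:15-10:40, 11:45-19:00.
Gabriel free: 10:40-19:00 (invert busy blocks within the working day).
Erik ∩ Nikolai: 12:00-13:10, 14:35-15:10, 15:30-17:05, 17:55-19:00.
Erik ∩ Nikolai ∩ Diego: 12:00-12:45, 14:35-15:10, 15:30-17:05, 17:55-18:55.
Erik ∩ Nikolai ∩ Diego ∩ Pita: 12:00-12:45, 14:35-15:10, 15:30-17:05, 17:55-18:55.
Erik ∩ Nikolai ∩ Diego ∩ Pita ∩ Gabriel: 12:00-12:45, 14:35-15:10, 15:30-17:05, 17:55-18:55.
Summing the common windows: 45 + 35 + 95 + 60 = 235 minutes.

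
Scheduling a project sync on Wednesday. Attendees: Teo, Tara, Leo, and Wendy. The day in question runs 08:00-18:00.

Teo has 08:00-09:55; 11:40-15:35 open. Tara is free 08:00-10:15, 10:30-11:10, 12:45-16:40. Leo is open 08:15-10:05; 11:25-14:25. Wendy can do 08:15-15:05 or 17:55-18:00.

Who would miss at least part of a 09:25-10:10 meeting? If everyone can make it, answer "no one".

Leo, Teo

Teo: not fully free for 09:25-10:10. Tara: free for 09:25-10:10. Leo: not fully free for 09:25-10:10. Wendy: free for 09:25-10:10.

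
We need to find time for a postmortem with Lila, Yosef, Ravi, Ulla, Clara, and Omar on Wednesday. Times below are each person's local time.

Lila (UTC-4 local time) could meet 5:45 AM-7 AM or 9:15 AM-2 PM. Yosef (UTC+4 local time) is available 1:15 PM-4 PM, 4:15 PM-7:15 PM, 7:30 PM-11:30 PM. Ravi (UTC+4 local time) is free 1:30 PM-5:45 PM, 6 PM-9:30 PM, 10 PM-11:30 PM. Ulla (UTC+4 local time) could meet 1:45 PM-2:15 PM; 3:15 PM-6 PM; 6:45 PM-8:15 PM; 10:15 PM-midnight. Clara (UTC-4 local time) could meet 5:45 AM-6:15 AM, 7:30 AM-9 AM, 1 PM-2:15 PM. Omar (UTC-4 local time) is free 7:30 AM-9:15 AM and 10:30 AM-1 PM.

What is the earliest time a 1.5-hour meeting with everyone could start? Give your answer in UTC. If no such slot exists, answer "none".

none

Lila in UTC: 09:45-11:00, 13:15-18:00 (add 4h to convert from UTC-4).
Yosef in UTC: 09:15-12:00, 12:15-15:15, 15:30-19:30 (subtract 4h to convert from UTC+4).
Ravi in UTC: 09:30-13:45, 14:00-17:30, 18:00-19:30 (subtract 4h to convert from UTC+4).
Ulla in UTC: 09:45-10:15, 11:15-14:00, 14:45-16:15, 18:15-20:00 (subtract 4h to convert from UTC+4).
Clara in UTC: 09:45-10:15, 11:30-13:00, 17:00-18:15 (add 4h to convert from UTC-4).
Omar in UTC: 11:30-13:15, 14:30-17:00 (add 4h to convert from UTC-4).
Lila ∩ Yosef: 09:45-11:00, 13:15-15:15, 15:30-18:00.
Lila ∩ Yosef ∩ Ravi: 09:45-11:00, 13:15-13:45, 14:00-15:15, 15:30-17:30.
Lila ∩ Yosef ∩ Ravi ∩ Ulla: 09:45-10:15, 13:15-13:45, 14:45-15:15, 15:30-16:15.
Lila ∩ Yosef ∩ Ravi ∩ Ulla ∩ Clara: 09:45-10:15.
Lila ∩ Yosef ∩ Ravi ∩ Ulla ∩ Clara ∩ Omar: ∅.
There is no time when everyone is free.
No common window is at least 90 minutes long.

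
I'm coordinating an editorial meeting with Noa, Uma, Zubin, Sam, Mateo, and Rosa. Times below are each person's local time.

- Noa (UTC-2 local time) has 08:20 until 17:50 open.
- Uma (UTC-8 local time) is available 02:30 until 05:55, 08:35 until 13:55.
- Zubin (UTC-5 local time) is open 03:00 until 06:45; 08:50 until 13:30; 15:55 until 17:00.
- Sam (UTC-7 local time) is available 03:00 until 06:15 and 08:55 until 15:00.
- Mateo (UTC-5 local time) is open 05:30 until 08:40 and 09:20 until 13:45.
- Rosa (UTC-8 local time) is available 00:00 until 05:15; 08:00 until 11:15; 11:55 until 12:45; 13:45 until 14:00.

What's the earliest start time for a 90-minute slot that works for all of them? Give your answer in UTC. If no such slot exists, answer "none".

16:35

Noa in UTC: 10:20-19:50 (add 2h to convert from UTC-2).
Uma in UTC: 10:30-13:55, 16:35-21:55 (add 8h to convert from UTC-8).
Zubin in UTC: 08:00-11:45, 13:50-18:30, 20:55-22:00 (add 5h to convert from UTC-5).
Sam in UTC: 10:00-13:15, 15:55-22:00 (add 7h to convert from UTC-7).
Mateo in UTC: 10:30-13:40, 14:20-18:45 (add 5h to convert from UTC-5).
Rosa in UTC: 08:00-13:15, 16:00-19:15, 19:55-20:45, 21:45-22:00 (add 8h to convert from UTC-8).
Noa ∩ Uma: 10:30-13:55, 16:35-19:50.
Noa ∩ Uma ∩ Zubin: 10:30-11:45, 13:50-13:55, 16:35-18:30.
Noa ∩ Uma ∩ Zubin ∩ Sam: 10:30-11:45, 16:35-18:30.
Noa ∩ Uma ∩ Zubin ∩ Sam ∩ Mateo: 10:30-11:45, 16:35-18:30.
Noa ∩ Uma ∩ Zubin ∩ Sam ∩ Mateo ∩ Rosa: 10:30-11:45, 16:35-18:30.
Those are the intersection windows.
The first common window of at least 90 minutes is 16:35-18:30, so the earliest start is 16:35.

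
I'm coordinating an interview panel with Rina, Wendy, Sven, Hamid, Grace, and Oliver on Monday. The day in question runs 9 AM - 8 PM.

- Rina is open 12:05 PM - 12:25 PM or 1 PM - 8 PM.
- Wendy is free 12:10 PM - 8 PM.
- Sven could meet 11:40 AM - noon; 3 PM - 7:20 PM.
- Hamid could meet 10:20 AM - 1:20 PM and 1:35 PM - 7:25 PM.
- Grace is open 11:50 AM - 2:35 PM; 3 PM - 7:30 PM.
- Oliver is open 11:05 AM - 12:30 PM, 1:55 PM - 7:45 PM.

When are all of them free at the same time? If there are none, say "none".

15:00-19:20

Rina ∩ Wendy: 12:10-12:25, 13:00-20:00.
Rina ∩ Wendy ∩ Sven: 15:00-19:20.
Rina ∩ Wendy ∩ Sven ∩ Hamid: 15:00-19:20.
Rina ∩ Wendy ∩ Sven ∩ Hamid ∩ Grace: 15:00-19:20.
Rina ∩ Wendy ∩ Sven ∩ Hamid ∩ Grace ∩ Oliver: 15:00-19:20.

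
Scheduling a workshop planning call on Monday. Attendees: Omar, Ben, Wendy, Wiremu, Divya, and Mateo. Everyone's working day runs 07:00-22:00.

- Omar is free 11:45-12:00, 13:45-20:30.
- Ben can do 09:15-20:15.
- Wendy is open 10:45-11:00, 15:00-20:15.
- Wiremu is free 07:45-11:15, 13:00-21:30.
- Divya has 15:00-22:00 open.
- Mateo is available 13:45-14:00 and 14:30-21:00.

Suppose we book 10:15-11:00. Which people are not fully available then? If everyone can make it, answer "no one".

Divya, Mateo, Omar, Wendy

Omar: not fully free for 10:15-11:00. Ben: free for 10:15-11:00. Wendy: not fully free for 10:15-11:00. Wiremu: free for 10:15-11:00. Divya: not fully free for 10:15-11:00. Mateo: not fully free for 10:15-11:00.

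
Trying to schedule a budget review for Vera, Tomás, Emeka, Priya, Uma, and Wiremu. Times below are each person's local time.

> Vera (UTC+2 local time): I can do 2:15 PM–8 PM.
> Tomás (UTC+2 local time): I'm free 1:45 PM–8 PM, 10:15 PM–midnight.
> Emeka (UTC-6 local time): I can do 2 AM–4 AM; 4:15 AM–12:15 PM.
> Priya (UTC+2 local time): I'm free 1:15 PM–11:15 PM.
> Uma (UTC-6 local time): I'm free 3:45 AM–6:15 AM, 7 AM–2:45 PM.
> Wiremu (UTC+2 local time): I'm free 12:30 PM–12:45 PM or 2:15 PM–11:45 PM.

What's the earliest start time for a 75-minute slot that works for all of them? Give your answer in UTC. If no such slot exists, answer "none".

Vera in UTC: 12:15-18:00 (subtract 2h to convert from UTC+2).
Tomás in UTC: 11:45-18:00, 20:15-22:00 (subtract 2h to convert from UTC+2).
Emeka in UTC: 08:00-10:00, 10:15-18:15 (add 6h to convert from UTC-6).
Priya in UTC: 11:15-21:15 (subtract 2h to convert from UTC+2).
Uma in UTC: 09:45-12:15, 13:00-20:45 (add 6h to convert from UTC-6).
Wiremu in UTC: 10:30-10:45, 12:15-21:45 (subtract 2h to convert from UTC+2).
Vera ∩ Tomás: 12:15-18:00.
Vera ∩ Tomás ∩ Emeka: 12:15-18:00.
Vera ∩ Tomás ∩ Emeka ∩ Priya: 12:15-18:00.
Vera ∩ Tomás ∩ Emeka ∩ Priya ∩ Uma: 13:00-18:00.
Vera ∩ Tomás ∩ Emeka ∩ Priya ∩ Uma ∩ Wiremu: 13:00-18:00.
So the common availability across everyone is 13:00-18:00.
The first common window of at least 75 minutes is 13:00-18:00, so the earliest start is 13:00.

13:00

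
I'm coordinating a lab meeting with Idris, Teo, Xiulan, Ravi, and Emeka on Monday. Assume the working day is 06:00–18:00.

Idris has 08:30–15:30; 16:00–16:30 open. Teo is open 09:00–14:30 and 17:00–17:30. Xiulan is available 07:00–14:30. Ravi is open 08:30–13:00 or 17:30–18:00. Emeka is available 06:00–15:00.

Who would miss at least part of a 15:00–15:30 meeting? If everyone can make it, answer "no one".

Idris: free for 15:00-15:30. Teo: not fully free for 15:00-15:30. Xiulan: not fully free for 15:00-15:30. Ravi: not fully free for 15:00-15:30. Emeka: not fully free for 15:00-15:30.

Emeka, Ravi, Teo, Xiulan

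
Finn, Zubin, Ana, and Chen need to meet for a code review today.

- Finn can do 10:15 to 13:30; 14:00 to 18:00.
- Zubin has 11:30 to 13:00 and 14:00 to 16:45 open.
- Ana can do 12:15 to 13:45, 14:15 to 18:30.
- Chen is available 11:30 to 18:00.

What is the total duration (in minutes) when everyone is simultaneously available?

Finn ∩ Zubin: 11:30-13:00, 14:00-16:45.
Finn ∩ Zubin ∩ Ana: 12:15-13:00, 14:15-16:45.
Finn ∩ Zubin ∩ Ana ∩ Chen: 12:15-13:00, 14:15-16:45.
Summing the common windows: 45 + 150 = 195 minutes.

195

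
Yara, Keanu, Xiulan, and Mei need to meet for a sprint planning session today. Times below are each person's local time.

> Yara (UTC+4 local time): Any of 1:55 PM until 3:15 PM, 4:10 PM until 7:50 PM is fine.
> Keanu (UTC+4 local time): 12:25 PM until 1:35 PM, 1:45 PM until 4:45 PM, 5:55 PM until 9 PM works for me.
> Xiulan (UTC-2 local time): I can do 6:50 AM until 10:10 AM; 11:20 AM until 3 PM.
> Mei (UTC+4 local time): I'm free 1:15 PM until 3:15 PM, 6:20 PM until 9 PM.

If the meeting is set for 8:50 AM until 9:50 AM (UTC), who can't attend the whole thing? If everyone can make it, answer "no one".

Keanu, Mei, Yara

Yara in UTC: 09:55-11:15, 12:10-15:50 (subtract 4h to convert from UTC+4).
Keanu in UTC: 08:25-09:35, 09:45-12:45, 13:55-17:00 (subtract 4h to convert from UTC+4).
Xiulan in UTC: 08:50-12:10, 13:20-17:00 (add 2h to convert from UTC-2).
Mei in UTC: 09:15-11:15, 14:20-17:00 (subtract 4h to convert from UTC+4).
Yara: not fully free for 08:50-09:50. Keanu: not fully free for 08:50-09:50. Xiulan: free for 08:50-09:50. Mei: not fully free for 08:50-09:50.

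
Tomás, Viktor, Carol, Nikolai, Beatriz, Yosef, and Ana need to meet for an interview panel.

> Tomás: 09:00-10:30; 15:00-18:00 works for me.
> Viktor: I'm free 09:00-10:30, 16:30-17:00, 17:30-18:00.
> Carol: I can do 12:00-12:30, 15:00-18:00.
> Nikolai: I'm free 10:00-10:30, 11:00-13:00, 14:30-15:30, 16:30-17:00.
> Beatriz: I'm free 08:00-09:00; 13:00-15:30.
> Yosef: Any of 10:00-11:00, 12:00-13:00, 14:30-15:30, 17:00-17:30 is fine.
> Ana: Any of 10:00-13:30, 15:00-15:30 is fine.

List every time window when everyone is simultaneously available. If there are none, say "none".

none

Tomás ∩ Viktor: 09:00-10:30, 16:30-17:00, 17:30-18:00.
Tomás ∩ Viktor ∩ Carol: 16:30-17:00, 17:30-18:00.
Tomás ∩ Viktor ∩ Carol ∩ Nikolai: 16:30-17:00.
Tomás ∩ Viktor ∩ Carol ∩ Nikolai ∩ Beatriz: ∅.
Tomás ∩ Viktor ∩ Carol ∩ Nikolai ∩ Beatriz ∩ Yosef: ∅.
Tomás ∩ Viktor ∩ Carol ∩ Nikolai ∩ Beatriz ∩ Yosef ∩ Ana: ∅.
There is no time when everyone is free.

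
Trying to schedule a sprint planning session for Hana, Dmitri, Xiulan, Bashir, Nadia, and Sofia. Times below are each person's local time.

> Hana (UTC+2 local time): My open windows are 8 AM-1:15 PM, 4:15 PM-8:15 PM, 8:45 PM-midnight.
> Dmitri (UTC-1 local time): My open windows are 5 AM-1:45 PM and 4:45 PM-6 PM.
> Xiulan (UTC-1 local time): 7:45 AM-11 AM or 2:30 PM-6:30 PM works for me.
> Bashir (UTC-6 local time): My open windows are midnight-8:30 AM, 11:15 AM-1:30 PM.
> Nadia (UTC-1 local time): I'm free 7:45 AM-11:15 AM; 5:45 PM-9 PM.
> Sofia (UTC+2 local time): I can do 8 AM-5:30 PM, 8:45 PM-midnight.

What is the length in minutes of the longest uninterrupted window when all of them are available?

150

Hana in UTC: 06:00-11:15, 14:15-18:15, 18:45-22:00 (subtract 2h to convert from UTC+2).
Dmitri in UTC: 06:00-14:45, 17:45-19:00 (add 1h to convert from UTC-1).
Xiulan in UTC: 08:45-12:00, 15:30-19:30 (add 1h to convert from UTC-1).
Bashir in UTC: 06:00-14:30, 17:15-19:30 (add 6h to convert from UTC-6).
Nadia in UTC: 08:45-12:15, 18:45-22:00 (add 1h to convert from UTC-1).
Sofia in UTC: 06:00-15:30, 18:45-22:00 (subtract 2h to convert from UTC+2).
Hana ∩ Dmitri: 06:00-11:15, 14:15-14:45, 17:45-18:15, 18:45-19:00.
Hana ∩ Dmitri ∩ Xiulan: 08:45-11:15, 17:45-18:15, 18:45-19:00.
Hana ∩ Dmitri ∩ Xiulan ∩ Bashir: 08:45-11:15, 17:45-18:15, 18:45-19:00.
Hana ∩ Dmitri ∩ Xiulan ∩ Bashir ∩ Nadia: 08:45-11:15, 18:45-19:00.
Hana ∩ Dmitri ∩ Xiulan ∩ Bashir ∩ Nadia ∩ Sofia: 08:45-11:15, 18:45-19:00.
The longest is 08:45-11:15 at 150 minutes.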